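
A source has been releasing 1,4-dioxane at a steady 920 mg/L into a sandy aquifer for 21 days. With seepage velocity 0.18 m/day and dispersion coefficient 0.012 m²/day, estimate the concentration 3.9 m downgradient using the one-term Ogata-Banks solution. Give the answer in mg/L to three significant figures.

For a continuous step input, C/C₀ ≈ ½·erfc((x−vt)/(2√(Dt))).
vt = 0.18 × 21 = 3.78 m and 2√(Dt) = 2√(0.012 × 21) = 1.004 m.
Argument (x−vt)/(2√(Dt)) = (3.9 − 3.78)/1.004 = 0.1195; ½·erfc(0.1195) = 0.4329.
C = 920 × 0.4329 = 398 mg/L.

398 mg/L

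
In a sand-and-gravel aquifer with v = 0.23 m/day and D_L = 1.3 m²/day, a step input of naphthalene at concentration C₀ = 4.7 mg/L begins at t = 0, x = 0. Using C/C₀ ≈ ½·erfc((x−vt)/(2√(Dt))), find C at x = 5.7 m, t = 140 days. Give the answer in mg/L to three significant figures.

For a continuous step input, C/C₀ ≈ ½·erfc((x−vt)/(2√(Dt))).
vt = 0.23 × 140 = 32.2 m and 2√(Dt) = 2√(1.3 × 140) = 26.98 m.
Argument (x−vt)/(2√(Dt)) = (5.7 − 32.2)/26.98 = -0.9822; ½·erfc(-0.9822) = 0.9176.
C = 4.7 × 0.9176 = 4.31 mg/L.

4.31 mg/L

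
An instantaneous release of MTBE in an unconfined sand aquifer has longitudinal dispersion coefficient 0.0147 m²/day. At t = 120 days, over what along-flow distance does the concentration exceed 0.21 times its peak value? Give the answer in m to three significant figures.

6.64 m

The plume is Gaussian with σ = √(2Dt) = √(2 × 0.0147 × 120) = 1.878 m.
C/C_peak = exp(−Δx²/(2σ²)) = 0.21 ⇒ Δx = σ·√(−2 ln 0.21) = 1.878 × 1.767 = 3.318 m.
Width = 2Δx = 6.64 m.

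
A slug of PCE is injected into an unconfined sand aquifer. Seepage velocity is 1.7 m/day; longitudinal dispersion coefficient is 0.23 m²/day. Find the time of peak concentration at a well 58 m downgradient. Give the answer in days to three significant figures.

34.0 days

For the 1D instantaneous-source solution, setting ∂C/∂t = 0 at fixed x gives v²t² + 2Dt − x² = 0, so t = (√(D² + v²x²) − D)/v².
√(D² + v²x²) = √(0.23² + 1.7² × 58²) = 98.60; v² = 2.89.
t = (98.60 − 0.23)/2.89 = 34.0 days (vs. the pure-advection estimate x/v = 34.1 d).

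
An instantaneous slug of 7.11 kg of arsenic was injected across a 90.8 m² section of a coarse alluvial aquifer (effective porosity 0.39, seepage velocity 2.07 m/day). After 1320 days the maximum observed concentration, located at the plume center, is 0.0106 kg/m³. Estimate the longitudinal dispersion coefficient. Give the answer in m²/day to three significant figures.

0.0216 m²/day

At the plume center C_max = M/(n_e·A·√(4πDt)), so D = M²/(4πt·(n_e·A·C_max)²).
n_e·A·C_max = 0.39 × 90.8 × 0.0106 = 0.3754 kg/m.
D = 7.11²/(4π × 1320 × 0.3754²) = 0.0216 m²/day.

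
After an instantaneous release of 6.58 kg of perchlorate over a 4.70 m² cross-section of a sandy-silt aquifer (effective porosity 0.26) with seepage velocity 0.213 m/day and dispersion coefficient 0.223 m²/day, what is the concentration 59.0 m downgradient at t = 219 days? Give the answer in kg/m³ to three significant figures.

0.0995 kg/m³

For an instantaneous plane source, C(x,t) = M/(n_e·A·√(4πDt)) · exp(−(x−vt)²/(4Dt)), with n_e·A the pore (flow) area.
Plume center vt = 0.213 × 219 = 46.647 m, so the well at 59.0 m is 12.353 m downgradient of the peak.
√(4πDt) = 24.77 m, giving peak height M/(n_e·A·√(4πDt)) = 6.58/(0.26 × 4.70 × 24.77) = 0.2174 kg/m³.
(x−vt)²/(4Dt) = (12.353)²/(4 × 0.223 × 219) = 0.7812; exp(−0.7812) = 0.4579.
C = 0.2174 × 0.4579 = 0.0995 kg/m³.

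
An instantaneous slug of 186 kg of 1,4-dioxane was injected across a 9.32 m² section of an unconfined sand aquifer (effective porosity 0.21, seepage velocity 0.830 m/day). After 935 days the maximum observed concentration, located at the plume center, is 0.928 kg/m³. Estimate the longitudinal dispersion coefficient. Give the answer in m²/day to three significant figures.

0.893 m²/day

At the plume center C_max = M/(n_e·A·√(4πDt)), so D = M²/(4πt·(n_e·A·C_max)²).
n_e·A·C_max = 0.21 × 9.32 × 0.928 = 1.816 kg/m.
D = 186²/(4π × 935 × 1.816²) = 0.893 m²/day.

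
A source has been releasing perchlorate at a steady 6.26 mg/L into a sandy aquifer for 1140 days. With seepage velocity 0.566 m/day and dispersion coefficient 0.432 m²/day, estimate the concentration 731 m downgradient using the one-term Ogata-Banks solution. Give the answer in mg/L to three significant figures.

For a continuous step input, C/C₀ ≈ ½·erfc((x−vt)/(2√(Dt))).
vt = 0.566 × 1140 = 645.24 m and 2√(Dt) = 2√(0.432 × 1140) = 44.38 m.
Argument (x−vt)/(2√(Dt)) = (731 − 645.24)/44.38 = 1.932; ½·erfc(1.932) = 0.003145.
C = 6.26 × 0.003145 = 0.0197 mg/L.

0.0197 mg/L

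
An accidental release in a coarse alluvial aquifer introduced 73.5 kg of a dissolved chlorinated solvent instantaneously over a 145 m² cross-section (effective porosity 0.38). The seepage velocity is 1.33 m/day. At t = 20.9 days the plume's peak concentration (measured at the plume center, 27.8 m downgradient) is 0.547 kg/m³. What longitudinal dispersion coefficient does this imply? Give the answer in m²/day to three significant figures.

At the plume center C_max = M/(n_e·A·√(4πDt)), so D = M²/(4πt·(n_e·A·C_max)²).
n_e·A·C_max = 0.38 × 145 × 0.547 = 30.14 kg/m.
D = 73.5²/(4π × 20.9 × 30.14²) = 0.0226 m²/day.

0.0226 m²/day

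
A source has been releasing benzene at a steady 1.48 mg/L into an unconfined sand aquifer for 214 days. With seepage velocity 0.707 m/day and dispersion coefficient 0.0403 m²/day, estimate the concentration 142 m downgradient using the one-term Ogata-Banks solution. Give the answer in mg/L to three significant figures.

1.46 mg/L

For a continuous step input, C/C₀ ≈ ½·erfc((x−vt)/(2√(Dt))).
vt = 0.707 × 214 = 151.298 m and 2√(Dt) = 2√(0.0403 × 214) = 5.873 m.
Argument (x−vt)/(2√(Dt)) = (142 − 151.298)/5.873 = -1.583; ½·erfc(-1.583) = 0.9874.
C = 1.48 × 0.9874 = 1.46 mg/L.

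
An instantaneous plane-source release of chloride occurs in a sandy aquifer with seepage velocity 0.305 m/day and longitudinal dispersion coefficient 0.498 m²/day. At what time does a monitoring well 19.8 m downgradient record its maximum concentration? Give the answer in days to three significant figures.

For the 1D instantaneous-source solution, setting ∂C/∂t = 0 at fixed x gives v²t² + 2Dt − x² = 0, so t = (√(D² + v²x²) − D)/v².
√(D² + v²x²) = √(0.498² + 0.305² × 19.8²) = 6.059; v² = 0.093025.
t = (6.059 − 0.498)/0.093025 = 59.8 days (vs. the pure-advection estimate x/v = 64.9 d).

59.8 days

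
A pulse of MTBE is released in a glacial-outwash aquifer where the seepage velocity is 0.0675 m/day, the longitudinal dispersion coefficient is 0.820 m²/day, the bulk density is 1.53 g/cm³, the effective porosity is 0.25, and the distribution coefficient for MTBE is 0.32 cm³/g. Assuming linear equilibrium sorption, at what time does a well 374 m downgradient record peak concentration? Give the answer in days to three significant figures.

Retardation factor R = 1 + ρ_b·K_d/n = 1 + 1.53 × 0.32/0.25 = 2.958.
Sorption retards both mechanisms: v_R = v/R = 0.02282 m/day, D_R = D/R = 0.2772 m²/day.
Peak time from v_R²t² + 2D_R t − x² = 0: t = (√(D_R² + v_R²x²) − D_R)/v_R².
√(D_R² + v_R²x²) = √(0.2772² + 0.02282² × 374²) = 8.539; v_R² = 0.0005208.
t = (8.539 − 0.2772)/0.0005208 = 15900 days.

15900 days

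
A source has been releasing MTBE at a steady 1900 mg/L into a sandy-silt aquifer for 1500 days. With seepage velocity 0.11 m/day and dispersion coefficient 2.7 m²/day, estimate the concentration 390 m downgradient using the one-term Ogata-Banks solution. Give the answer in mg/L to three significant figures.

11.8 mg/L

For a continuous step input, C/C₀ ≈ ½·erfc((x−vt)/(2√(Dt))).
vt = 0.11 × 1500 = 165 m and 2√(Dt) = 2√(2.7 × 1500) = 127.3 m.
Argument (x−vt)/(2√(Dt)) = (390 − 165)/127.3 = 1.767; ½·erfc(1.767) = 0.006229.
C = 1900 × 0.006229 = 11.8 mg/L.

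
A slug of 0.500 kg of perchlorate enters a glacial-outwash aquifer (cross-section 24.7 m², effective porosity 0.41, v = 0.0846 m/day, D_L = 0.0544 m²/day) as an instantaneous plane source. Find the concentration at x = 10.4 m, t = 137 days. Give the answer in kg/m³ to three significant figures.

For an instantaneous plane source, C(x,t) = M/(n_e·A·√(4πDt)) · exp(−(x−vt)²/(4Dt)), with n_e·A the pore (flow) area.
Plume center vt = 0.0846 × 137 = 11.5902 m, so the well at 10.4 m is 1.1902 m upgradient of the peak.
√(4πDt) = 9.678 m, giving peak height M/(n_e·A·√(4πDt)) = 0.500/(0.41 × 24.7 × 9.678) = 0.005102 kg/m³.
(x−vt)²/(4Dt) = (-1.1902)²/(4 × 0.0544 × 137) = 0.04752; exp(−0.04752) = 0.9536.
C = 0.005102 × 0.9536 = 0.00487 kg/m³.

0.00487 kg/m³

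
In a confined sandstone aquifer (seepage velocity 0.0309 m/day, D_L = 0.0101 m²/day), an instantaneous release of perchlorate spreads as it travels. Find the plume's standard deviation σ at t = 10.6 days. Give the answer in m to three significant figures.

Dispersive spreading gives a Gaussian with σ² = 2Dt; advection only shifts the center.
σ = √(2 × 0.0101 × 10.6) = 0.463 m.

0.463 m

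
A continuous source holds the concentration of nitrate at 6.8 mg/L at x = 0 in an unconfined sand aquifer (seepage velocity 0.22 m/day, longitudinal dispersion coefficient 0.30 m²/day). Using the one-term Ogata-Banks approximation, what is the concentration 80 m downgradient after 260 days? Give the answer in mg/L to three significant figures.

0.231 mg/L

For a continuous step input, C/C₀ ≈ ½·erfc((x−vt)/(2√(Dt))).
vt = 0.22 × 260 = 57.2 m and 2√(Dt) = 2√(0.30 × 260) = 17.66 m.
Argument (x−vt)/(2√(Dt)) = (80 − 57.2)/17.66 = 1.291; ½·erfc(1.291) = 0.03394.
C = 6.8 × 0.03394 = 0.231 mg/L.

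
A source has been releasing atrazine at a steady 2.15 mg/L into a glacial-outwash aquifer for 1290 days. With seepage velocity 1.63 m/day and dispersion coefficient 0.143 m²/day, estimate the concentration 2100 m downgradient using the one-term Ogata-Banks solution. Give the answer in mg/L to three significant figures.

For a continuous step input, C/C₀ ≈ ½·erfc((x−vt)/(2√(Dt))).
vt = 1.63 × 1290 = 2102.7 m and 2√(Dt) = 2√(0.143 × 1290) = 27.16 m.
Argument (x−vt)/(2√(Dt)) = (2100 − 2102.7)/27.16 = -0.09941; ½·erfc(-0.09941) = 0.5559.
C = 2.15 × 0.5559 = 1.20 mg/L.

1.20 mg/L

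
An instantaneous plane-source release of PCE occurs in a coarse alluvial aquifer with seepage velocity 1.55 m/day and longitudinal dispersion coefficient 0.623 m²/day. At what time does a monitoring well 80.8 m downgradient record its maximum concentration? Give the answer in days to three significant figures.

51.9 days

For the 1D instantaneous-source solution, setting ∂C/∂t = 0 at fixed x gives v²t² + 2Dt − x² = 0, so t = (√(D² + v²x²) − D)/v².
√(D² + v²x²) = √(0.623² + 1.55² × 80.8²) = 125.2; v² = 2.4025.
t = (125.2 − 0.623)/2.4025 = 51.9 days (vs. the pure-advection estimate x/v = 52.1 d).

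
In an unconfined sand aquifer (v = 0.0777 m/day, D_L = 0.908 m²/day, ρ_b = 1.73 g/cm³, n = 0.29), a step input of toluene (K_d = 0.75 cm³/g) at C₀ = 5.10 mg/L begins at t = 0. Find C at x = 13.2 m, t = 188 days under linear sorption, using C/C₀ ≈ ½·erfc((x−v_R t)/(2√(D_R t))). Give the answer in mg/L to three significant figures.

0.465 mg/L

Retardation factor R = 1 + ρ_b·K_d/n = 1 + 1.73 × 0.75/0.29 = 5.474.
Sorption retards both mechanisms: v_R = v/R = 0.01419 m/day, D_R = D/R = 0.1659 m²/day.
v_R·t = 0.01419 × 188 = 2.66772 m; 2√(D_R t) = 11.17 m; argument = (13.2 − 2.66772)/11.17 = 0.9429.
C = C₀ × ½·erfc(0.9429) = 5.10 × 0.09119 = 0.465 mg/L.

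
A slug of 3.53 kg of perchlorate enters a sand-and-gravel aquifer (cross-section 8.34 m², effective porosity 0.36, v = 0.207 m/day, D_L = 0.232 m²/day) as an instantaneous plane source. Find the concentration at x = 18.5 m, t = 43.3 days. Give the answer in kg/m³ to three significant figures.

For an instantaneous plane source, C(x,t) = M/(n_e·A·√(4πDt)) · exp(−(x−vt)²/(4Dt)), with n_e·A the pore (flow) area.
Plume center vt = 0.207 × 43.3 = 8.9631 m, so the well at 18.5 m is 9.5369 m downgradient of the peak.
√(4πDt) = 11.24 m, giving peak height M/(n_e·A·√(4πDt)) = 3.53/(0.36 × 8.34 × 11.24) = 0.1046 kg/m³.
(x−vt)²/(4Dt) = (9.5369)²/(4 × 0.232 × 43.3) = 2.263; exp(−2.263) = 0.1040.
C = 0.1046 × 0.1040 = 0.0109 kg/m³.

0.0109 kg/m³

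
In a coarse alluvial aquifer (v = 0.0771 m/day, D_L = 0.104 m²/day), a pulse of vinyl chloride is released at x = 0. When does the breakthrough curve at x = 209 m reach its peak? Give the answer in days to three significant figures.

2690 days

For the 1D instantaneous-source solution, setting ∂C/∂t = 0 at fixed x gives v²t² + 2Dt − x² = 0, so t = (√(D² + v²x²) − D)/v².
√(D² + v²x²) = √(0.104² + 0.0771² × 209²) = 16.11; v² = 0.00594441.
t = (16.11 − 0.104)/0.00594441 = 2690 days (vs. the pure-advection estimate x/v = 2710 d).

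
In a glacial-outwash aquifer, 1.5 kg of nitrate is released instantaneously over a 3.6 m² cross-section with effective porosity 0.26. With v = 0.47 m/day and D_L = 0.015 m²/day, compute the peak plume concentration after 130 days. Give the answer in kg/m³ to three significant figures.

The peak of an instantaneous 1D plume sits at x = vt; there the Gaussian factor is 1 and C_max = M/(n_e·A·√(4πDt)), where n_e·A is the pore area the mass is dissolved in.
√(4πDt) = √(4π × 0.015 × 130) = 4.950 m, so C_max = 1.5/(0.26 × 3.6 × 4.950) = 0.324 kg/m³.

0.324 kg/m³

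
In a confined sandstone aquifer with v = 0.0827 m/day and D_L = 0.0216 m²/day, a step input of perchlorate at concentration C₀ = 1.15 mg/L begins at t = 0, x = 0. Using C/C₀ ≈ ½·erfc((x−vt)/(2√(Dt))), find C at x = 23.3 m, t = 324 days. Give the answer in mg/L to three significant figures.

0.949 mg/L

For a continuous step input, C/C₀ ≈ ½·erfc((x−vt)/(2√(Dt))).
vt = 0.0827 × 324 = 26.7948 m and 2√(Dt) = 2√(0.0216 × 324) = 5.291 m.
Argument (x−vt)/(2√(Dt)) = (23.3 − 26.7948)/5.291 = -0.6605; ½·erfc(-0.6605) = 0.8249.
C = 1.15 × 0.8249 = 0.949 mg/L.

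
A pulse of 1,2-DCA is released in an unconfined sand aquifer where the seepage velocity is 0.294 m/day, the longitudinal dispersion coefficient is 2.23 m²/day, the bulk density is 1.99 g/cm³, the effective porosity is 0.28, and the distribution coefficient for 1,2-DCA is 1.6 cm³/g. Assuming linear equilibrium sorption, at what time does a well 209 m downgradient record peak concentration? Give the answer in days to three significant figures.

8480 days

Retardation factor R = 1 + ρ_b·K_d/n = 1 + 1.99 × 1.6/0.28 = 12.37.
Sorption retards both mechanisms: v_R = v/R = 0.02377 m/day, D_R = D/R = 0.1803 m²/day.
Peak time from v_R²t² + 2D_R t − x² = 0: t = (√(D_R² + v_R²x²) − D_R)/v_R².
√(D_R² + v_R²x²) = √(0.1803² + 0.02377² × 209²) = 4.971; v_R² = 0.0005650.
t = (4.971 − 0.1803)/0.0005650 = 8480 days.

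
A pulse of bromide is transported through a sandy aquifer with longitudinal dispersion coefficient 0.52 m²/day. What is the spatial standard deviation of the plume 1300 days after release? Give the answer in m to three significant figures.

36.8 m

Dispersive spreading gives a Gaussian with σ² = 2Dt; advection only shifts the center.
σ = √(2 × 0.52 × 1300) = 36.8 m.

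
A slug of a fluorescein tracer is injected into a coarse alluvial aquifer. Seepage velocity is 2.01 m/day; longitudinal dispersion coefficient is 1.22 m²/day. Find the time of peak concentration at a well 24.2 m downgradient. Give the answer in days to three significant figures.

11.7 days

For the 1D instantaneous-source solution, setting ∂C/∂t = 0 at fixed x gives v²t² + 2Dt − x² = 0, so t = (√(D² + v²x²) − D)/v².
√(D² + v²x²) = √(1.22² + 2.01² × 24.2²) = 48.66; v² = 4.0401.
t = (48.66 − 1.22)/4.0401 = 11.7 days (vs. the pure-advection estimate x/v = 12.0 d).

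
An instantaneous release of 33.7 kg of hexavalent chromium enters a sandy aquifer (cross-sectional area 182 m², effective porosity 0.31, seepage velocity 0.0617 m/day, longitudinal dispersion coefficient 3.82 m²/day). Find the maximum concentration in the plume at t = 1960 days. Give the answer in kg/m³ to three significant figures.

The peak of an instantaneous 1D plume sits at x = vt; there the Gaussian factor is 1 and C_max = M/(n_e·A·√(4πDt)), where n_e·A is the pore area the mass is dissolved in.
√(4πDt) = √(4π × 3.82 × 1960) = 306.7 m, so C_max = 33.7/(0.31 × 182 × 306.7) = 0.00195 kg/m³.

0.00195 kg/m³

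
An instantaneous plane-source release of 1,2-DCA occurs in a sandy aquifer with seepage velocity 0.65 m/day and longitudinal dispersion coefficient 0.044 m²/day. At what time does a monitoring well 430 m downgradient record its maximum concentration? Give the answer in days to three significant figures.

661 days

For the 1D instantaneous-source solution, setting ∂C/∂t = 0 at fixed x gives v²t² + 2Dt − x² = 0, so t = (√(D² + v²x²) − D)/v².
√(D² + v²x²) = √(0.044² + 0.65² × 430²) = 279.5; v² = 0.4225.
t = (279.5 − 0.044)/0.4225 = 661 days (vs. the pure-advection estimate x/v = 662 d).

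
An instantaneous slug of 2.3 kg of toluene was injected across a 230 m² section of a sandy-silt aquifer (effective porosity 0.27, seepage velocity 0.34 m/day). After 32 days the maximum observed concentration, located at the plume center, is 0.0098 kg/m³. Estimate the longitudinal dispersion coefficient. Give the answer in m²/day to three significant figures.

0.0355 m²/day

At the plume center C_max = M/(n_e·A·√(4πDt)), so D = M²/(4πt·(n_e·A·C_max)²).
n_e·A·C_max = 0.27 × 230 × 0.0098 = 0.6086 kg/m.
D = 2.3²/(4π × 32 × 0.6086²) = 0.0355 m²/day.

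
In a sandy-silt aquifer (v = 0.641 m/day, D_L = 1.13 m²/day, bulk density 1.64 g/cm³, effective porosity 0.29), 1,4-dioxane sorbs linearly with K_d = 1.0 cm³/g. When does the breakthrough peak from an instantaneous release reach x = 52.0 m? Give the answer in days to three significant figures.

Retardation factor R = 1 + ρ_b·K_d/n = 1 + 1.64 × 1.0/0.29 = 6.655.
Sorption retards both mechanisms: v_R = v/R = 0.09632 m/day, D_R = D/R = 0.1698 m²/day.
Peak time from v_R²t² + 2D_R t − x² = 0: t = (√(D_R² + v_R²x²) − D_R)/v_R².
√(D_R² + v_R²x²) = √(0.1698² + 0.09632² × 52.0²) = 5.012; v_R² = 0.009278.
t = (5.012 − 0.1698)/0.009278 = 522 days.

522 days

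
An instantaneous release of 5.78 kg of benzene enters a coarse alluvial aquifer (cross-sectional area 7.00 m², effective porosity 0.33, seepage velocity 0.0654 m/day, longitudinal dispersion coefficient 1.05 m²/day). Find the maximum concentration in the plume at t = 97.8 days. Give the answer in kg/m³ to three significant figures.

0.0697 kg/m³

The peak of an instantaneous 1D plume sits at x = vt; there the Gaussian factor is 1 and C_max = M/(n_e·A·√(4πDt)), where n_e·A is the pore area the mass is dissolved in.
√(4πDt) = √(4π × 1.05 × 97.8) = 35.92 m, so C_max = 5.78/(0.33 × 7.00 × 35.92) = 0.0697 kg/m³.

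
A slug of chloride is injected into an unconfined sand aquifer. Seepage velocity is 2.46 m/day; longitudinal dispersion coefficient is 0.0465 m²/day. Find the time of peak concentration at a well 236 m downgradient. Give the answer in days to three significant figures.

For the 1D instantaneous-source solution, setting ∂C/∂t = 0 at fixed x gives v²t² + 2Dt − x² = 0, so t = (√(D² + v²x²) − D)/v².
√(D² + v²x²) = √(0.0465² + 2.46² × 236²) = 580.6; v² = 6.0516.
t = (580.6 − 0.0465)/6.0516 = 95.9 days (vs. the pure-advection estimate x/v = 95.9 d).

95.9 days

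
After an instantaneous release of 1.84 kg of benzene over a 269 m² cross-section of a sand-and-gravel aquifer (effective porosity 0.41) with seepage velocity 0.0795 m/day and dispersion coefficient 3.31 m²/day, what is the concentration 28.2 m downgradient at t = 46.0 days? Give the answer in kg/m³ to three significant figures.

For an instantaneous plane source, C(x,t) = M/(n_e·A·√(4πDt)) · exp(−(x−vt)²/(4Dt)), with n_e·A the pore (flow) area.
Plume center vt = 0.0795 × 46.0 = 3.657 m, so the well at 28.2 m is 24.543 m downgradient of the peak.
√(4πDt) = 43.74 m, giving peak height M/(n_e·A·√(4πDt)) = 1.84/(0.41 × 269 × 43.74) = 0.0003814 kg/m³.
(x−vt)²/(4Dt) = (24.543)²/(4 × 3.31 × 46.0) = 0.9890; exp(−0.9890) = 0.3719.
C = 0.0003814 × 0.3719 = 0.000142 kg/m³.

0.000142 kg/m³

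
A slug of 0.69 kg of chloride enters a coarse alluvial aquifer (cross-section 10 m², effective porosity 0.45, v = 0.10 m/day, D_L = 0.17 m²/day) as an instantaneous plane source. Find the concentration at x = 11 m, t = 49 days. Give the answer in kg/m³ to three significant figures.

0.00491 kg/m³

For an instantaneous plane source, C(x,t) = M/(n_e·A·√(4πDt)) · exp(−(x−vt)²/(4Dt)), with n_e·A the pore (flow) area.
Plume center vt = 0.10 × 49 = 4.9 m, so the well at 11 m is 6.1 m downgradient of the peak.
√(4πDt) = 10.23 m, giving peak height M/(n_e·A·√(4πDt)) = 0.69/(0.45 × 10 × 10.23) = 0.01499 kg/m³.
(x−vt)²/(4Dt) = (6.1)²/(4 × 0.17 × 49) = 1.117; exp(−1.117) = 0.3273.
C = 0.01499 × 0.3273 = 0.00491 kg/m³.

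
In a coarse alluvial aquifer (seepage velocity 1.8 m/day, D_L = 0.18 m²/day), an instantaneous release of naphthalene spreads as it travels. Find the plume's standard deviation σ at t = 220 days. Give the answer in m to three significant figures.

Dispersive spreading gives a Gaussian with σ² = 2Dt; advection only shifts the center.
σ = √(2 × 0.18 × 220) = 8.90 m.

8.90 m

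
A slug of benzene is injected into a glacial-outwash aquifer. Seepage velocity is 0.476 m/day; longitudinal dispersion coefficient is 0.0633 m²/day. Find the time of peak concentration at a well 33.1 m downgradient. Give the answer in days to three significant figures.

69.3 days

For the 1D instantaneous-source solution, setting ∂C/∂t = 0 at fixed x gives v²t² + 2Dt − x² = 0, so t = (√(D² + v²x²) − D)/v².
√(D² + v²x²) = √(0.0633² + 0.476² × 33.1²) = 15.76; v² = 0.226576.
t = (15.76 − 0.0633)/0.226576 = 69.3 days (vs. the pure-advection estimate x/v = 69.5 d).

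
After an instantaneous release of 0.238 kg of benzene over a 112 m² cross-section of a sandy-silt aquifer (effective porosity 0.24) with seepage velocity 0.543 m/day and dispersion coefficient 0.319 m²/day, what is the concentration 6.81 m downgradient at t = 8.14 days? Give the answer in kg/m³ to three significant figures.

0.000894 kg/m³

For an instantaneous plane source, C(x,t) = M/(n_e·A·√(4πDt)) · exp(−(x−vt)²/(4Dt)), with n_e·A the pore (flow) area.
Plume center vt = 0.543 × 8.14 = 4.42002 m, so the well at 6.81 m is 2.38998 m downgradient of the peak.
√(4πDt) = 5.712 m, giving peak height M/(n_e·A·√(4πDt)) = 0.238/(0.24 × 112 × 5.712) = 0.001550 kg/m³.
(x−vt)²/(4Dt) = (2.38998)²/(4 × 0.319 × 8.14) = 0.5499; exp(−0.5499) = 0.5770.
C = 0.001550 × 0.5770 = 0.000894 kg/m³.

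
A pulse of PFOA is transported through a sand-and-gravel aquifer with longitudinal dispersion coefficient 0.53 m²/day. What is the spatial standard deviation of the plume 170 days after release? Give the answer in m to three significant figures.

13.4 m

Dispersive spreading gives a Gaussian with σ² = 2Dt; advection only shifts the center.
σ = √(2 × 0.53 × 170) = 13.4 m.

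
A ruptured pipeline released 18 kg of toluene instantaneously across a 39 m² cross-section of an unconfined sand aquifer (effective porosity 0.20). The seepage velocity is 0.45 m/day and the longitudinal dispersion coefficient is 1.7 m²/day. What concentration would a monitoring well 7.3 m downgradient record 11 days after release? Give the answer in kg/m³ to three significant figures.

For an instantaneous plane source, C(x,t) = M/(n_e·A·√(4πDt)) · exp(−(x−vt)²/(4Dt)), with n_e·A the pore (flow) area.
Plume center vt = 0.45 × 11 = 4.95 m, so the well at 7.3 m is 2.35 m downgradient of the peak.
√(4πDt) = 15.33 m, giving peak height M/(n_e·A·√(4πDt)) = 18/(0.20 × 39 × 15.33) = 0.1505 kg/m³.
(x−vt)²/(4Dt) = (2.35)²/(4 × 1.7 × 11) = 0.07383; exp(−0.07383) = 0.9288.
C = 0.1505 × 0.9288 = 0.140 kg/m³.

0.140 kg/m³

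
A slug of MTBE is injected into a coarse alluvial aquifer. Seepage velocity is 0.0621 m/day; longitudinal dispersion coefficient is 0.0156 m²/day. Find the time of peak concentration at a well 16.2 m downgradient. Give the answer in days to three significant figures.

257 days

For the 1D instantaneous-source solution, setting ∂C/∂t = 0 at fixed x gives v²t² + 2Dt − x² = 0, so t = (√(D² + v²x²) − D)/v².
√(D² + v²x²) = √(0.0156² + 0.0621² × 16.2²) = 1.006; v² = 0.00385641.
t = (1.006 − 0.0156)/0.00385641 = 257 days (vs. the pure-advection estimate x/v = 261 d).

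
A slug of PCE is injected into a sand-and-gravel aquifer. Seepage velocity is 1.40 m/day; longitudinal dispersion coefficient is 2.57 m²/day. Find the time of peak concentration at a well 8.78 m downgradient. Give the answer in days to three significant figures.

For the 1D instantaneous-source solution, setting ∂C/∂t = 0 at fixed x gives v²t² + 2Dt − x² = 0, so t = (√(D² + v²x²) − D)/v².
√(D² + v²x²) = √(2.57² + 1.40² × 8.78²) = 12.56; v² = 1.96.
t = (12.56 − 2.57)/1.96 = 5.10 days (vs. the pure-advection estimate x/v = 6.27 d).

5.10 days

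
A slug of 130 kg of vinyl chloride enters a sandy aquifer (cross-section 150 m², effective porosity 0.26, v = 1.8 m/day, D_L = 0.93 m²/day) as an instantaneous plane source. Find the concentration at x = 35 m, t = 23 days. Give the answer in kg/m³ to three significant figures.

0.126 kg/m³

For an instantaneous plane source, C(x,t) = M/(n_e·A·√(4πDt)) · exp(−(x−vt)²/(4Dt)), with n_e·A the pore (flow) area.
Plume center vt = 1.8 × 23 = 41.4 m, so the well at 35 m is 6.4 m upgradient of the peak.
√(4πDt) = 16.39 m, giving peak height M/(n_e·A·√(4πDt)) = 130/(0.26 × 150 × 16.39) = 0.2034 kg/m³.
(x−vt)²/(4Dt) = (-6.4)²/(4 × 0.93 × 23) = 0.4787; exp(−0.4787) = 0.6196.
C = 0.2034 × 0.6196 = 0.126 kg/m³.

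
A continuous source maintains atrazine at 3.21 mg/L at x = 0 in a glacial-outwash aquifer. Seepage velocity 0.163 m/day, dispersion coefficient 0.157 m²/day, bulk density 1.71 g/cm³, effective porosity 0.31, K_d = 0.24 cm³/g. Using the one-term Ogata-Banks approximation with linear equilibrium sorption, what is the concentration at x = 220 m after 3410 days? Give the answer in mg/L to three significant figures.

Retardation factor R = 1 + ρ_b·K_d/n = 1 + 1.71 × 0.24/0.31 = 2.324.
Sorption retards both mechanisms: v_R = v/R = 0.07014 m/day, D_R = D/R = 0.06756 m²/day.
v_R·t = 0.07014 × 3410 = 239.1774 m; 2√(D_R t) = 30.36 m; argument = (220 − 239.1774)/30.36 = -0.6317.
C = C₀ × ½·erfc(-0.6317) = 3.21 × 0.8142 = 2.61 mg/L.

2.61 mg/L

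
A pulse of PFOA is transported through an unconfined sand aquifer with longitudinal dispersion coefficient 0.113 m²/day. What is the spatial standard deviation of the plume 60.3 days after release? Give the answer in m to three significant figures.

Dispersive spreading gives a Gaussian with σ² = 2Dt; advection only shifts the center.
σ = √(2 × 0.113 × 60.3) = 3.69 m.

3.69 m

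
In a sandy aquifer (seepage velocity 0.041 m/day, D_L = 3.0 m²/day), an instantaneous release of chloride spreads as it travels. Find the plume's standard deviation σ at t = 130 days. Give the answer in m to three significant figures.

Dispersive spreading gives a Gaussian with σ² = 2Dt; advection only shifts the center.
σ = √(2 × 3.0 × 130) = 27.9 m.

27.9 m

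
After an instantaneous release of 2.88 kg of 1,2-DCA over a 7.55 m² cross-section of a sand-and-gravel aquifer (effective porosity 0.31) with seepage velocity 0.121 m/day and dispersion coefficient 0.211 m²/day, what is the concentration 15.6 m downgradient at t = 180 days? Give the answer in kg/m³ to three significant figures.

0.0438 kg/m³

For an instantaneous plane source, C(x,t) = M/(n_e·A·√(4πDt)) · exp(−(x−vt)²/(4Dt)), with n_e·A the pore (flow) area.
Plume center vt = 0.121 × 180 = 21.78 m, so the well at 15.6 m is 6.18 m upgradient of the peak.
√(4πDt) = 21.85 m, giving peak height M/(n_e·A·√(4πDt)) = 2.88/(0.31 × 7.55 × 21.85) = 0.05632 kg/m³.
(x−vt)²/(4Dt) = (-6.18)²/(4 × 0.211 × 180) = 0.2514; exp(−0.2514) = 0.7777.
C = 0.05632 × 0.7777 = 0.0438 kg/m³.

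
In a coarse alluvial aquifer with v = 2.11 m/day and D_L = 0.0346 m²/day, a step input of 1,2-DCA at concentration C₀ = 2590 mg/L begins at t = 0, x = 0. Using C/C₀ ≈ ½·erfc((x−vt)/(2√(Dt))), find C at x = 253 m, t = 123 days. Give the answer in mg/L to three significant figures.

2560 mg/L

For a continuous step input, C/C₀ ≈ ½·erfc((x−vt)/(2√(Dt))).
vt = 2.11 × 123 = 259.53 m and 2√(Dt) = 2√(0.0346 × 123) = 4.126 m.
Argument (x−vt)/(2√(Dt)) = (253 − 259.53)/4.126 = -1.583; ½·erfc(-1.583) = 0.9874.
C = 2590 × 0.9874 = 2560 mg/L.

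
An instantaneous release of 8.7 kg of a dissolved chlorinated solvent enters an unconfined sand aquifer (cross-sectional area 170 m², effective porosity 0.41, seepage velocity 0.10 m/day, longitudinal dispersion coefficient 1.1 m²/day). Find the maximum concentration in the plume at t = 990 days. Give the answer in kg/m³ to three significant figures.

0.00107 kg/m³

The peak of an instantaneous 1D plume sits at x = vt; there the Gaussian factor is 1 and C_max = M/(n_e·A·√(4πDt)), where n_e·A is the pore area the mass is dissolved in.
√(4πDt) = √(4π × 1.1 × 990) = 117.0 m, so C_max = 8.7/(0.41 × 170 × 117.0) = 0.00107 kg/m³.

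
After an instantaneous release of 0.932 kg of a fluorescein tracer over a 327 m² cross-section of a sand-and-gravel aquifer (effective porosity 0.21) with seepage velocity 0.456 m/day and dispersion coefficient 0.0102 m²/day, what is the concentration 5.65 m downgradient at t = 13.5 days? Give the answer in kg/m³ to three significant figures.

For an instantaneous plane source, C(x,t) = M/(n_e·A·√(4πDt)) · exp(−(x−vt)²/(4Dt)), with n_e·A the pore (flow) area.
Plume center vt = 0.456 × 13.5 = 6.156 m, so the well at 5.65 m is 0.506 m upgradient of the peak.
√(4πDt) = 1.315 m, giving peak height M/(n_e·A·√(4πDt)) = 0.932/(0.21 × 327 × 1.315) = 0.01032 kg/m³.
(x−vt)²/(4Dt) = (-0.506)²/(4 × 0.0102 × 13.5) = 0.4648; exp(−0.4648) = 0.6283.
C = 0.01032 × 0.6283 = 0.00648 kg/m³.

0.00648 kg/m³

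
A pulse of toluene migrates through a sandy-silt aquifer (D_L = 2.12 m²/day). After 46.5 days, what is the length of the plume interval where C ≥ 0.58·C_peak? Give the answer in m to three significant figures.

The plume is Gaussian with σ = √(2Dt) = √(2 × 2.12 × 46.5) = 14.04 m.
C/C_peak = exp(−Δx²/(2σ²)) = 0.58 ⇒ Δx = σ·√(−2 ln 0.58) = 14.04 × 1.044 = 14.66 m.
Width = 2Δx = 29.3 m.

29.3 m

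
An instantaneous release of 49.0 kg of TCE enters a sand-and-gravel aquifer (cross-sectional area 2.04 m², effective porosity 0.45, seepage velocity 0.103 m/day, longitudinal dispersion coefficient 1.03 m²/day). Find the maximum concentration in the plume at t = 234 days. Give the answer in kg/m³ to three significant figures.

The peak of an instantaneous 1D plume sits at x = vt; there the Gaussian factor is 1 and C_max = M/(n_e·A·√(4πDt)), where n_e·A is the pore area the mass is dissolved in.
√(4πDt) = √(4π × 1.03 × 234) = 55.03 m, so C_max = 49.0/(0.45 × 2.04 × 55.03) = 0.970 kg/m³.

0.970 kg/m³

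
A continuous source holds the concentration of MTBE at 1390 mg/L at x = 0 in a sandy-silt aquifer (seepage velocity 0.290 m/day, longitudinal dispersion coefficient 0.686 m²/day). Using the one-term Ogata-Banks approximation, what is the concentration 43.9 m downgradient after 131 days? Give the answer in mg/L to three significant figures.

458 mg/L

For a continuous step input, C/C₀ ≈ ½·erfc((x−vt)/(2√(Dt))).
vt = 0.290 × 131 = 37.99 m and 2√(Dt) = 2√(0.686 × 131) = 18.96 m.
Argument (x−vt)/(2√(Dt)) = (43.9 − 37.99)/18.96 = 0.3117; ½·erfc(0.3117) = 0.3297.
C = 1390 × 0.3297 = 458 mg/L.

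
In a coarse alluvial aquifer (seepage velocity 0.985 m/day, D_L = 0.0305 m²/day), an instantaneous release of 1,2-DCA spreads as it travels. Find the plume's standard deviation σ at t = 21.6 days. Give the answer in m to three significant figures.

Dispersive spreading gives a Gaussian with σ² = 2Dt; advection only shifts the center.
σ = √(2 × 0.0305 × 21.6) = 1.15 m.

1.15 m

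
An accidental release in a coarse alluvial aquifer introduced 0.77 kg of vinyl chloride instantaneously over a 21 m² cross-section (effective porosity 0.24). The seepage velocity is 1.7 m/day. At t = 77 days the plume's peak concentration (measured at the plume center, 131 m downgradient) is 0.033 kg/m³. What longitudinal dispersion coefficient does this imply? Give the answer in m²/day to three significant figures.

0.0222 m²/day

At the plume center C_max = M/(n_e·A·√(4πDt)), so D = M²/(4πt·(n_e·A·C_max)²).
n_e·A·C_max = 0.24 × 21 × 0.033 = 0.1663 kg/m.
D = 0.77²/(4π × 77 × 0.1663²) = 0.0222 m²/day.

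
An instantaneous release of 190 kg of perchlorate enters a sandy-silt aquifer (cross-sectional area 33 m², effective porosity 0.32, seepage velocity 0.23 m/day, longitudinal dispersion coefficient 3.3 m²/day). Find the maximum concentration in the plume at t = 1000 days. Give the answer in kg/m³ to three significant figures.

0.0884 kg/m³

The peak of an instantaneous 1D plume sits at x = vt; there the Gaussian factor is 1 and C_max = M/(n_e·A·√(4πDt)), where n_e·A is the pore area the mass is dissolved in.
√(4πDt) = √(4π × 3.3 × 1000) = 203.6 m, so C_max = 190/(0.32 × 33 × 203.6) = 0.0884 kg/m³.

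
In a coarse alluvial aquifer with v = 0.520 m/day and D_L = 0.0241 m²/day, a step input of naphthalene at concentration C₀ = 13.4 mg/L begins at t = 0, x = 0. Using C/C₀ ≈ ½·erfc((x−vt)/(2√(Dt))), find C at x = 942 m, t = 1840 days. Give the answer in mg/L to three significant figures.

For a continuous step input, C/C₀ ≈ ½·erfc((x−vt)/(2√(Dt))).
vt = 0.520 × 1840 = 956.8 m and 2√(Dt) = 2√(0.0241 × 1840) = 13.32 m.
Argument (x−vt)/(2√(Dt)) = (942 − 956.8)/13.32 = -1.111; ½·erfc(-1.111) = 0.9419.
C = 13.4 × 0.9419 = 12.6 mg/L.

12.6 mg/L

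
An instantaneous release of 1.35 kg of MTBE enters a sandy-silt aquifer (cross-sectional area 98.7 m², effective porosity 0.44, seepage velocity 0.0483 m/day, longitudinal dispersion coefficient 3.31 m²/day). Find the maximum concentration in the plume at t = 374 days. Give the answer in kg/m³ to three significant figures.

0.000249 kg/m³

The peak of an instantaneous 1D plume sits at x = vt; there the Gaussian factor is 1 and C_max = M/(n_e·A·√(4πDt)), where n_e·A is the pore area the mass is dissolved in.
√(4πDt) = √(4π × 3.31 × 374) = 124.7 m, so C_max = 1.35/(0.44 × 98.7 × 124.7) = 0.000249 kg/m³.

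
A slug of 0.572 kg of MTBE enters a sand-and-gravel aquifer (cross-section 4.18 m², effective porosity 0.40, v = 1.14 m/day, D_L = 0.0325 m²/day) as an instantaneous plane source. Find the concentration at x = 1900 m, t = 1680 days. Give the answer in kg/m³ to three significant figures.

For an instantaneous plane source, C(x,t) = M/(n_e·A·√(4πDt)) · exp(−(x−vt)²/(4Dt)), with n_e·A the pore (flow) area.
Plume center vt = 1.14 × 1680 = 1915.2 m, so the well at 1900 m is 15.2 m upgradient of the peak.
√(4πDt) = 26.19 m, giving peak height M/(n_e·A·√(4πDt)) = 0.572/(0.40 × 4.18 × 26.19) = 0.01306 kg/m³.
(x−vt)²/(4Dt) = (-15.2)²/(4 × 0.0325 × 1680) = 1.058; exp(−1.058) = 0.3471.
C = 0.01306 × 0.3471 = 0.00453 kg/m³.

0.00453 kg/m³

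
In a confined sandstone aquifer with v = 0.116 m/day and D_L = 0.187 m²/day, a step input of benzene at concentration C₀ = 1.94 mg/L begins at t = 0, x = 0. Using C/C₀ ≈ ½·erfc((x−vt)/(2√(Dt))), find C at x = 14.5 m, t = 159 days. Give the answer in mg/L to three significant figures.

1.35 mg/L

For a continuous step input, C/C₀ ≈ ½·erfc((x−vt)/(2√(Dt))).
vt = 0.116 × 159 = 18.444 m and 2√(Dt) = 2√(0.187 × 159) = 10.91 m.
Argument (x−vt)/(2√(Dt)) = (14.5 − 18.444)/10.91 = -0.3615; ½·erfc(-0.3615) = 0.6954.
C = 1.94 × 0.6954 = 1.35 mg/L.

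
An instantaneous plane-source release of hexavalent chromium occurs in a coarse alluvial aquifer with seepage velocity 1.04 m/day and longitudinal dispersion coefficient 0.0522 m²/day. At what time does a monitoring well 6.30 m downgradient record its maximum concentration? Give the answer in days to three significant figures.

For the 1D instantaneous-source solution, setting ∂C/∂t = 0 at fixed x gives v²t² + 2Dt − x² = 0, so t = (√(D² + v²x²) − D)/v².
√(D² + v²x²) = √(0.0522² + 1.04² × 6.30²) = 6.552; v² = 1.0816.
t = (6.552 − 0.0522)/1.0816 = 6.01 days (vs. the pure-advection estimate x/v = 6.06 d).

6.01 days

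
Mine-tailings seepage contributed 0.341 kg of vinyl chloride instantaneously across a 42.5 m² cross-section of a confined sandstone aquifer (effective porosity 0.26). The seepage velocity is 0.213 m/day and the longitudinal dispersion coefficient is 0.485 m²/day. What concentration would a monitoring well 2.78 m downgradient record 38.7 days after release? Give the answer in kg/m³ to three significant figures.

For an instantaneous plane source, C(x,t) = M/(n_e·A·√(4πDt)) · exp(−(x−vt)²/(4Dt)), with n_e·A the pore (flow) area.
Plume center vt = 0.213 × 38.7 = 8.2431 m, so the well at 2.78 m is 5.4631 m upgradient of the peak.
√(4πDt) = 15.36 m, giving peak height M/(n_e·A·√(4πDt)) = 0.341/(0.26 × 42.5 × 15.36) = 0.002009 kg/m³.
(x−vt)²/(4Dt) = (-5.4631)²/(4 × 0.485 × 38.7) = 0.3975; exp(−0.3975) = 0.6720.
C = 0.002009 × 0.6720 = 0.00135 kg/m³.

0.00135 kg/m³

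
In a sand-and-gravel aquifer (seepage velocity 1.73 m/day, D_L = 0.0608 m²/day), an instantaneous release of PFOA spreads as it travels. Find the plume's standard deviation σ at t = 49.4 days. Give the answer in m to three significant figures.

2.45 m

Dispersive spreading gives a Gaussian with σ² = 2Dt; advection only shifts the center.
σ = √(2 × 0.0608 × 49.4) = 2.45 m.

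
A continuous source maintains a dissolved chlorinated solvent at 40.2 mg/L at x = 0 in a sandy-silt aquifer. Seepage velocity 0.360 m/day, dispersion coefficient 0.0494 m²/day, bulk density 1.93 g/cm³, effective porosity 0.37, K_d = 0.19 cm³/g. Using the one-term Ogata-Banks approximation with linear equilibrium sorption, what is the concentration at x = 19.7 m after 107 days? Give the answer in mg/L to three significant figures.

Retardation factor R = 1 + ρ_b·K_d/n = 1 + 1.93 × 0.19/0.37 = 1.991.
Sorption retards both mechanisms: v_R = v/R = 0.1808 m/day, D_R = D/R = 0.02481 m²/day.
v_R·t = 0.1808 × 107 = 19.3456 m; 2√(D_R t) = 3.259 m; argument = (19.7 − 19.3456)/3.259 = 0.1087.
C = C₀ × ½·erfc(0.1087) = 40.2 × 0.4389 = 17.6 mg/L.

17.6 mg/L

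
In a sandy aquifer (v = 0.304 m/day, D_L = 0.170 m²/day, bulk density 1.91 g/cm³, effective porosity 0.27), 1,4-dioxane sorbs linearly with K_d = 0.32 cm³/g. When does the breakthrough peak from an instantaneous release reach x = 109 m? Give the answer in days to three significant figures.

Retardation factor R = 1 + ρ_b·K_d/n = 1 + 1.91 × 0.32/0.27 = 3.264.
Sorption retards both mechanisms: v_R = v/R = 0.09314 m/day, D_R = D/R = 0.05208 m²/day.
Peak time from v_R²t² + 2D_R t − x² = 0: t = (√(D_R² + v_R²x²) − D_R)/v_R².
√(D_R² + v_R²x²) = √(0.05208² + 0.09314² × 109²) = 10.15; v_R² = 0.008675.
t = (10.15 − 0.05208)/0.008675 = 1160 days.

1160 days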